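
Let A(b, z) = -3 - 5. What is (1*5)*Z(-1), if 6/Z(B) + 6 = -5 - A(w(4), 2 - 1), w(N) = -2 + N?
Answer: -10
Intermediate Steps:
A(b, z) = -8
Z(B) = -2 (Z(B) = 6/(-6 + (-5 - 1*(-8))) = 6/(-6 + (-5 + 8)) = 6/(-6 + 3) = 6/(-3) = 6*(-⅓) = -2)
(1*5)*Z(-1) = (1*5)*(-2) = 5*(-2) = -10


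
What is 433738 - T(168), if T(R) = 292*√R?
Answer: 433738 - 584*√42 ≈ 4.2995e+5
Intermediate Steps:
433738 - T(168) = 433738 - 292*√168 = 433738 - 292*2*√42 = 433738 - 584*√42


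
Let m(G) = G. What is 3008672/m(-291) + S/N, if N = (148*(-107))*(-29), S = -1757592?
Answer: -345556505810/33410001 ≈ -10343.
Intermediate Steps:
N = 459244 (N = -15836*(-29) = 459244)
3008672/m(-291) + S/N = 3008672/(-291) - 1757592/459244 = 3008672*(-1/291) - 1757592*1/459244 = -3008672/291 - 439398/114811 = -345556505810/33410001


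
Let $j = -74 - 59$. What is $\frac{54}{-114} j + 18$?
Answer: $81$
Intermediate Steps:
$j = -133$ ($j = -74 - 59 = -133$)
$\frac{54}{-114} j + 18 = \frac{54}{-114} \left(-133\right) + 18 = 54 \left(- \frac{1}{114}\right) \left(-133\right) + 18 = \left(- \frac{9}{19}\right) \left(-133\right) + 18 = 63 + 18 = 81$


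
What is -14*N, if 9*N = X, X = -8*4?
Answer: 448/9 ≈ 49.778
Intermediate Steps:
X = -32
N = -32/9 (N = (1/9)*(-32) = -32/9 ≈ -3.5556)
-14*N = -14*(-32/9) = 448/9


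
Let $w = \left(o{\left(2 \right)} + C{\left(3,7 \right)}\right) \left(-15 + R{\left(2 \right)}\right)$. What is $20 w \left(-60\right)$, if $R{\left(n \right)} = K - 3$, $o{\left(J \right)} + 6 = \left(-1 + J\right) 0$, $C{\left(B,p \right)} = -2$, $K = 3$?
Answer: $-144000$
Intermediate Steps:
$o{\left(J \right)} = -6$ ($o{\left(J \right)} = -6 + \left(-1 + J\right) 0 = -6 + 0 = -6$)
$R{\left(n \right)} = 0$ ($R{\left(n \right)} = 3 - 3 = 0$)
$w = 120$ ($w = \left(-6 - 2\right) \left(-15 + 0\right) = \left(-8\right) \left(-15\right) = 120$)
$20 w \left(-60\right) = 20 \cdot 120 \left(-60\right) = 2400 \left(-60\right) = -144000$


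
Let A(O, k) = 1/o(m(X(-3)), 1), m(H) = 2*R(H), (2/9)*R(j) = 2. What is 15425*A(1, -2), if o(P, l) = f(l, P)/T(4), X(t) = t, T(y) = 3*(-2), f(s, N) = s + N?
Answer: -92550/19 ≈ -4871.1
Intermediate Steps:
f(s, N) = N + s
R(j) = 9 (R(j) = (9/2)*2 = 9)
T(y) = -6
m(H) = 18 (m(H) = 2*9 = 18)
o(P, l) = -P/6 - l/6 (o(P, l) = (P + l)/(-6) = (P + l)*(-⅙) = -P/6 - l/6)
A(O, k) = -6/19 (A(O, k) = 1/(-⅙*18 - ⅙*1) = 1/(-3 - ⅙) = 1/(-19/6) = -6/19)
15425*A(1, -2) = 15425*(-6/19) = -92550/19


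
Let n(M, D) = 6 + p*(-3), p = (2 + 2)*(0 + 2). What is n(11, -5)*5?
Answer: -90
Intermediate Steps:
p = 8 (p = 4*2 = 8)
n(M, D) = -18 (n(M, D) = 6 + 8*(-3) = 6 - 24 = -18)
n(11, -5)*5 = -18*5 = -90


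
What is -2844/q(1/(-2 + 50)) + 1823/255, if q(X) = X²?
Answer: -1670905057/255 ≈ -6.5526e+6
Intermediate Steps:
-2844/q(1/(-2 + 50)) + 1823/255 = -2844*(-2 + 50)² + 1823/255 = -2844/((1/48)²) + 1823*(1/255) = -2844/((1/48)²) + 1823/255 = -2844/1/2304 + 1823/255 = -2844*2304 + 1823/255 = -6552576 + 1823/255 = -1670905057/255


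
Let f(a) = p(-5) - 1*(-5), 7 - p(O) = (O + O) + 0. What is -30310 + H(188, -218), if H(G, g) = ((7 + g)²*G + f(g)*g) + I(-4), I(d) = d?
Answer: 8334838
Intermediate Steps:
p(O) = 7 - 2*O (p(O) = 7 - ((O + O) + 0) = 7 - (2*O + 0) = 7 - 2*O)
f(a) = 22 (f(a) = (7 - 2*(-5)) - 1*(-5) = (7 + 10) + 5 = 17 + 5 = 22)
H(G, g) = -4 + 22*g + G*(7 + g)² (H(G, g) = ((7 + g)²*G + 22*g) - 4 = (G*(7 + g)² + 22*g) - 4 = (22*g + G*(7 + g)²) - 4 = -4 + 22*g + G*(7 + g)²)
-30310 + H(188, -218) = -30310 + (-4 + 22*(-218) + 188*(7 - 218)²) = -30310 + (-4 - 4796 + 188*(-211)²) = -30310 + (-4 - 4796 + 188*44521) = -30310 + (-4 - 4796 + 8369948) = -30310 + 8365148 = 8334838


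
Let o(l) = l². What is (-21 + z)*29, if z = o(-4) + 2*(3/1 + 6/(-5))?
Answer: -203/5 ≈ -40.600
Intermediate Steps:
z = 98/5 (z = (-4)² + 2*(3/1 + 6/(-5)) = 16 + 2*(3*1 + 6*(-⅕)) = 16 + 2*(3 - 6/5) = 16 + 2*(9/5) = 16 + 18/5 = 98/5 ≈ 19.600)
(-21 + z)*29 = (-21 + 98/5)*29 = -7/5*29 = -203/5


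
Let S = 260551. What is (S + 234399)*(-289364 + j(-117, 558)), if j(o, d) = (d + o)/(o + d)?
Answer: -143220216850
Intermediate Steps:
j(o, d) = 1 (j(o, d) = (d + o)/(d + o) = 1)
(S + 234399)*(-289364 + j(-117, 558)) = (260551 + 234399)*(-289364 + 1) = 494950*(-289363) = -143220216850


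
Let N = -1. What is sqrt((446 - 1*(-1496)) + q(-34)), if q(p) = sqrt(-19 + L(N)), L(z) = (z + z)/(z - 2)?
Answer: sqrt(17478 + 3*I*sqrt(165))/3 ≈ 44.068 + 0.048581*I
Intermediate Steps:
L(z) = 2*z/(-2 + z) (L(z) = (2*z)/(-2 + z) = 2*z/(-2 + z))
q(p) = I*sqrt(165)/3 (q(p) = sqrt(-19 + 2*(-1)/(-2 - 1)) = sqrt(-19 + 2*(-1)/(-3)) = sqrt(-19 + 2*(-1)*(-1/3)) = sqrt(-19 + 2/3) = sqrt(-55/3) = I*sqrt(165)/3)
sqrt((446 - 1*(-1496)) + q(-34)) = sqrt((446 - 1*(-1496)) + I*sqrt(165)/3) = sqrt((446 + 1496) + I*sqrt(165)/3) = sqrt(1942 + I*sqrt(165)/3)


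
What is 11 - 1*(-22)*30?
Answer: 671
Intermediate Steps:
11 - 1*(-22)*30 = 11 + 22*30 = 11 + 660 = 671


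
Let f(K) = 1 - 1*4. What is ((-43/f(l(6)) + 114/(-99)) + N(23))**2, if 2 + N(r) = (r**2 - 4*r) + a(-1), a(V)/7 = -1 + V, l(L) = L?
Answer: 22810176/121 ≈ 1.8851e+5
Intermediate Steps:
a(V) = -7 + 7*V (a(V) = 7*(-1 + V) = -7 + 7*V)
N(r) = -16 + r**2 - 4*r (N(r) = -2 + ((r**2 - 4*r) + (-7 + 7*(-1))) = -2 + ((r**2 - 4*r) + (-7 - 7)) = -2 + ((r**2 - 4*r) - 14) = -2 + (-14 + r**2 - 4*r) = -16 + r**2 - 4*r)
f(K) = -3 (f(K) = 1 - 4 = -3)
((-43/f(l(6)) + 114/(-99)) + N(23))**2 = ((-43/(-3) + 114/(-99)) + (-16 + 23**2 - 4*23))**2 = ((-43*(-1/3) + 114*(-1/99)) + (-16 + 529 - 92))**2 = ((43/3 - 38/33) + 421)**2 = (145/11 + 421)**2 = (4776/11)**2 = 22810176/121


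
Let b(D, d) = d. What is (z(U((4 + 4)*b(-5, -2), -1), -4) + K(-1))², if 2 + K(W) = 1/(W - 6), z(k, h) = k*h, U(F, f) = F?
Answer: 187489/49 ≈ 3826.3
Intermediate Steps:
z(k, h) = h*k
K(W) = -2 + 1/(-6 + W) (K(W) = -2 + 1/(W - 6) = -2 + 1/(-6 + W))
(z(U((4 + 4)*b(-5, -2), -1), -4) + K(-1))² = (-4*(4 + 4)*(-2) + (13 - 2*(-1))/(-6 - 1))² = (-32*(-2) + (13 + 2)/(-7))² = (-4*(-16) - ⅐*15)² = (64 - 15/7)² = (433/7)² = 187489/49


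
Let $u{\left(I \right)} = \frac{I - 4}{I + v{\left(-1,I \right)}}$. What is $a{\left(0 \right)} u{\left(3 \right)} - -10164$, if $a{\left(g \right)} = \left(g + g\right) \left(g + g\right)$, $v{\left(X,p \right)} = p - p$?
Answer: $10164$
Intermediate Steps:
$v{\left(X,p \right)} = 0$
$a{\left(g \right)} = 4 g^{2}$ ($a{\left(g \right)} = 2 g 2 g = 4 g^{2}$)
$u{\left(I \right)} = \frac{-4 + I}{I}$ ($u{\left(I \right)} = \frac{I - 4}{I + 0} = \frac{-4 + I}{I}$)
$a{\left(0 \right)} u{\left(3 \right)} - -10164 = 4 \cdot 0^{2} \frac{-4 + 3}{3} - -10164 = 4 \cdot 0 \cdot \frac{1}{3} \left(-1\right) + 10164 = 0 \left(- \frac{1}{3}\right) + 10164 = 0 + 10164 = 10164$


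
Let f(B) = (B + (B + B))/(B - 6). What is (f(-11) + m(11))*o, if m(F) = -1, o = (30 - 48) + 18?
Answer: 0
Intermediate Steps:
o = 0 (o = -18 + 18 = 0)
f(B) = 3*B/(-6 + B) (f(B) = (B + 2*B)/(-6 + B) = (3*B)/(-6 + B) = 3*B/(-6 + B))
(f(-11) + m(11))*o = (3*(-11)/(-6 - 11) - 1)*0 = (3*(-11)/(-17) - 1)*0 = (3*(-11)*(-1/17) - 1)*0 = (33/17 - 1)*0 = (16/17)*0 = 0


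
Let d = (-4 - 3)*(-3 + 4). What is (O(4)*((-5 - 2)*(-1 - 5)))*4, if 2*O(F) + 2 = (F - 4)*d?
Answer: -168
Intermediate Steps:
d = -7 (d = -7*1 = -7)
O(F) = 13 - 7*F/2 (O(F) = -1 + ((F - 4)*(-7))/2 = -1 + ((-4 + F)*(-7))/2 = -1 + (28 - 7*F)/2 = -1 + (14 - 7*F/2) = 13 - 7*F/2)
(O(4)*((-5 - 2)*(-1 - 5)))*4 = ((13 - 7/2*4)*((-5 - 2)*(-1 - 5)))*4 = ((13 - 14)*(-7*(-6)))*4 = -1*42*4 = -42*4 = -168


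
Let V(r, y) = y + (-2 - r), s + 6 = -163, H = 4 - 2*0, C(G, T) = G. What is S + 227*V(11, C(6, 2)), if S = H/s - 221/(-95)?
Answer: -25474426/16055 ≈ -1586.7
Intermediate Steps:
H = 4 (H = 4 + 0 = 4)
s = -169 (s = -6 - 163 = -169)
V(r, y) = -2 + y - r
S = 36969/16055 (S = 4/(-169) - 221/(-95) = 4*(-1/169) - 221*(-1/95) = -4/169 + 221/95 = 36969/16055 ≈ 2.3026)
S + 227*V(11, C(6, 2)) = 36969/16055 + 227*(-2 + 6 - 1*11) = 36969/16055 + 227*(-2 + 6 - 11) = 36969/16055 + 227*(-7) = 36969/16055 - 1589 = -25474426/16055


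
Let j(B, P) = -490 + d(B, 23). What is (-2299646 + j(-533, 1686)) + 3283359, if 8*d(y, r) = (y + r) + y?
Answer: 7864741/8 ≈ 9.8309e+5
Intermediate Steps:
d(y, r) = y/4 + r/8 (d(y, r) = ((y + r) + y)/8 = ((r + y) + y)/8 = (r + 2*y)/8 = y/4 + r/8)
j(B, P) = -3897/8 + B/4 (j(B, P) = -490 + (B/4 + (⅛)*23) = -490 + (B/4 + 23/8) = -490 + (23/8 + B/4) = -3897/8 + B/4)
(-2299646 + j(-533, 1686)) + 3283359 = (-2299646 + (-3897/8 + (¼)*(-533))) + 3283359 = (-2299646 + (-3897/8 - 533/4)) + 3283359 = (-2299646 - 4963/8) + 3283359 = -18402131/8 + 3283359 = 7864741/8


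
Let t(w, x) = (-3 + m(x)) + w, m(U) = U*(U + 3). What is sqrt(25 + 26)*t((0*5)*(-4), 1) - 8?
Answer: -8 + sqrt(51) ≈ -0.85857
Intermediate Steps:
m(U) = U*(3 + U)
t(w, x) = -3 + w + x*(3 + x) (t(w, x) = (-3 + x*(3 + x)) + w = -3 + w + x*(3 + x))
sqrt(25 + 26)*t((0*5)*(-4), 1) - 8 = sqrt(25 + 26)*(-3 + (0*5)*(-4) + 1*(3 + 1)) - 8 = sqrt(51)*(-3 + 0*(-4) + 1*4) - 8 = sqrt(51)*(-3 + 0 + 4) - 8 = sqrt(51)*1 - 8 = sqrt(51) - 8 = -8 + sqrt(51)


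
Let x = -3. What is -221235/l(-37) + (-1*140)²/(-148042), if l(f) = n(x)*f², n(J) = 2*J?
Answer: 5431846245/202669498 ≈ 26.802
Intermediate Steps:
l(f) = -6*f² (l(f) = (2*(-3))*f² = -6*f²)
-221235/l(-37) + (-1*140)²/(-148042) = -221235/((-6*(-37)²)) + (-1*140)²/(-148042) = -221235/((-6*1369)) + (-140)²*(-1/148042) = -221235/(-8214) + 19600*(-1/148042) = -221235*(-1/8214) - 9800/74021 = 73745/2738 - 9800/74021 = 5431846245/202669498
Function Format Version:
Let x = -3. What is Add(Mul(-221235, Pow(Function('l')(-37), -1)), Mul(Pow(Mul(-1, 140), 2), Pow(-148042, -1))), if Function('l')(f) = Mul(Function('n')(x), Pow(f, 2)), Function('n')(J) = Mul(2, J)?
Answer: Rational(5431846245, 202669498) ≈ 26.802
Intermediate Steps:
Function('l')(f) = Mul(-6, Pow(f, 2)) (Function('l')(f) = Mul(Mul(2, -3), Pow(f, 2)) = Mul(-6, Pow(f, 2)))
Add(Mul(-221235, Pow(Function('l')(-37), -1)), Mul(Pow(Mul(-1, 140), 2), Pow(-148042, -1))) = Add(Mul(-221235, Pow(Mul(-6, Pow(-37, 2)), -1)), Mul(Pow(Mul(-1, 140), 2), Pow(-148042, -1))) = Add(Mul(-221235, Pow(Mul(-6, 1369), -1)), Mul(Pow(-140, 2), Rational(-1, 148042))) = Add(Mul(-221235, Pow(-8214, -1)), Mul(19600, Rational(-1, 148042))) = Add(Mul(-221235, Rational(-1, 8214)), Rational(-9800, 74021)) = Add(Rational(73745, 2738), Rational(-9800, 74021)) = Rational(5431846245, 202669498)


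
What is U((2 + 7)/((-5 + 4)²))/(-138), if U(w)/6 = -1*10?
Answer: 10/23 ≈ 0.43478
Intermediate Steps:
U(w) = -60 (U(w) = 6*(-1*10) = 6*(-10) = -60)
U((2 + 7)/((-5 + 4)²))/(-138) = -60/(-138) = -1/138*(-60) = 10/23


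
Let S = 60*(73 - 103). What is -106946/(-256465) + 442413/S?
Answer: -2517132161/10258600 ≈ -245.37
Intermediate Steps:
S = -1800 (S = 60*(-30) = -1800)
-106946/(-256465) + 442413/S = -106946/(-256465) + 442413/(-1800) = -106946*(-1/256465) + 442413*(-1/1800) = 106946/256465 - 49157/200 = -2517132161/10258600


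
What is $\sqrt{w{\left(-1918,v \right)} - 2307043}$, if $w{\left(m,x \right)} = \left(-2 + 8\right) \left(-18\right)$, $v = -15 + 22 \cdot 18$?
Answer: $19 i \sqrt{6391} \approx 1518.9 i$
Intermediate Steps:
$v = 381$ ($v = -15 + 396 = 381$)
$w{\left(m,x \right)} = -108$ ($w{\left(m,x \right)} = 6 \left(-18\right) = -108$)
$\sqrt{w{\left(-1918,v \right)} - 2307043} = \sqrt{-108 - 2307043} = \sqrt{-2307151} = 19 i \sqrt{6391}$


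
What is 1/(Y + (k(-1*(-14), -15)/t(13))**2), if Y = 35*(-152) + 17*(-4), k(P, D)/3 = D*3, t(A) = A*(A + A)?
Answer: -114244/615528447 ≈ -0.00018560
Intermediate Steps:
t(A) = 2*A**2 (t(A) = A*(2*A) = 2*A**2)
k(P, D) = 9*D (k(P, D) = 3*(D*3) = 3*(3*D) = 9*D)
Y = -5388 (Y = -5320 - 68 = -5388)
1/(Y + (k(-1*(-14), -15)/t(13))**2) = 1/(-5388 + ((9*(-15))/((2*13**2)))**2) = 1/(-5388 + (-135/(2*169))**2) = 1/(-5388 + (-135/338)**2) = 1/(-5388 + 18225/114244) = 1/(-615528447/114244) = -114244/615528447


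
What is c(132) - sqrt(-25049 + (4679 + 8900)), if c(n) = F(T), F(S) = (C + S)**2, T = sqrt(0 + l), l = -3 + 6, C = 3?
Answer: (3 + sqrt(3))**2 - I*sqrt(11470) ≈ 22.392 - 107.1*I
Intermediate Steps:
l = 3
T = sqrt(3) (T = sqrt(0 + 3) = sqrt(3) ≈ 1.7320)
F(S) = (3 + S)**2
c(n) = (3 + sqrt(3))**2
c(132) - sqrt(-25049 + (4679 + 8900)) = (3 + sqrt(3))**2 - sqrt(-25049 + (4679 + 8900)) = (3 + sqrt(3))**2 - sqrt(-25049 + 13579) = (3 + sqrt(3))**2 - sqrt(-11470) = (3 + sqrt(3))**2 - I*sqrt(11470)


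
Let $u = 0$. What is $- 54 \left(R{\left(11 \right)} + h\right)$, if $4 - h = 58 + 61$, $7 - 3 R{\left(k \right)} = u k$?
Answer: $6084$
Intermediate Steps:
$R{\left(k \right)} = \frac{7}{3}$ ($R{\left(k \right)} = \frac{7}{3} - \frac{0 k}{3} = \frac{7}{3} - 0 = \frac{7}{3} + 0 = \frac{7}{3}$)
$h = -115$ ($h = 4 - \left(58 + 61\right) = 4 - 119 = -115$)
$- 54 \left(R{\left(11 \right)} + h\right) = - 54 \left(\frac{7}{3} - 115\right) = \left(-54\right) \left(- \frac{338}{3}\right) = 6084$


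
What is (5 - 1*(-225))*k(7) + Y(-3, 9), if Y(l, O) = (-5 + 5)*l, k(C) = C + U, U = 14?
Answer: 4830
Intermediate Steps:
k(C) = 14 + C (k(C) = C + 14 = 14 + C)
Y(l, O) = 0 (Y(l, O) = 0*l = 0)
(5 - 1*(-225))*k(7) + Y(-3, 9) = (5 - 1*(-225))*(14 + 7) + 0 = (5 + 225)*21 + 0 = 230*21 + 0 = 4830 + 0 = 4830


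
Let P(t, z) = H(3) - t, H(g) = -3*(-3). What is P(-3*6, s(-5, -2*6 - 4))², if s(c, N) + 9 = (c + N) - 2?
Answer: 729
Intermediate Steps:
H(g) = 9
s(c, N) = -11 + N + c (s(c, N) = -9 + ((c + N) - 2) = -9 + ((N + c) - 2) = -9 + (-2 + N + c) = -11 + N + c)
P(t, z) = 9 - t
P(-3*6, s(-5, -2*6 - 4))² = (9 - (-3)*6)² = (9 - 1*(-18))² = (9 + 18)² = 27² = 729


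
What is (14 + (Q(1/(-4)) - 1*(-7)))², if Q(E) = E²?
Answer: 113569/256 ≈ 443.63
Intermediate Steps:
(14 + (Q(1/(-4)) - 1*(-7)))² = (14 + ((1/(-4))² - 1*(-7)))² = (14 + ((-¼)² + 7))² = (14 + (1/16 + 7))² = (14 + 113/16)² = (337/16)² = 113569/256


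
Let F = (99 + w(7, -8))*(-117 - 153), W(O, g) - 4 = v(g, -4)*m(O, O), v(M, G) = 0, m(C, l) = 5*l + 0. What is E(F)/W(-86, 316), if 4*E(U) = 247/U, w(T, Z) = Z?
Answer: -19/30240 ≈ -0.00062831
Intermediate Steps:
m(C, l) = 5*l
W(O, g) = 4 (W(O, g) = 4 + 0*(5*O) = 4 + 0 = 4)
F = -24570 (F = (99 - 8)*(-117 - 153) = 91*(-270) = -24570)
E(U) = 247/(4*U) (E(U) = (247/U)/4 = 247/(4*U))
E(F)/W(-86, 316) = ((247/4)/(-24570))/4 = ((247/4)*(-1/24570))*(¼) = -19/7560*¼ = -19/30240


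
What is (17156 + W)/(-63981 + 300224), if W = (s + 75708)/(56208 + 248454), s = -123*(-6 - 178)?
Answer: 871146602/11995710811 ≈ 0.072621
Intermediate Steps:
s = 22632 (s = -123*(-184) = 22632)
W = 16390/50777 (W = (22632 + 75708)/(56208 + 248454) = 98340/304662 = 98340*(1/304662) = 16390/50777 ≈ 0.32278)
(17156 + W)/(-63981 + 300224) = (17156 + 16390/50777)/(-63981 + 300224) = (871146602/50777)/236243 = (871146602/50777)*(1/236243) = 871146602/11995710811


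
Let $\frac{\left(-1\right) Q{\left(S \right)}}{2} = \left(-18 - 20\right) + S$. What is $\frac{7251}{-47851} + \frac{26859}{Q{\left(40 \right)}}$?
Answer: $- \frac{1285259013}{191404} \approx -6714.9$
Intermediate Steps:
$Q{\left(S \right)} = 76 - 2 S$ ($Q{\left(S \right)} = - 2 \left(\left(-18 - 20\right) + S\right) = - 2 \left(-38 + S\right) = 76 - 2 S$)
$\frac{7251}{-47851} + \frac{26859}{Q{\left(40 \right)}} = \frac{7251}{-47851} + \frac{26859}{76 - 80} = 7251 \left(- \frac{1}{47851}\right) + \frac{26859}{76 - 80} = - \frac{7251}{47851} + \frac{26859}{-4} = - \frac{7251}{47851} + 26859 \left(- \frac{1}{4}\right) = - \frac{7251}{47851} - \frac{26859}{4} = - \frac{1285259013}{191404}$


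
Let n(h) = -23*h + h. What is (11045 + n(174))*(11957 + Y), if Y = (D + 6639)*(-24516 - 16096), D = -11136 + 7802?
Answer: -968598643551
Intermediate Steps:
D = -3334
n(h) = -22*h
Y = -134222660 (Y = (-3334 + 6639)*(-24516 - 16096) = 3305*(-40612) = -134222660)
(11045 + n(174))*(11957 + Y) = (11045 - 22*174)*(11957 - 134222660) = (11045 - 3828)*(-134210703) = 7217*(-134210703) = -968598643551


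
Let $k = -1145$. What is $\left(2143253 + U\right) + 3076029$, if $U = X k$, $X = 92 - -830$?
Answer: $4163592$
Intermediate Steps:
$X = 922$ ($X = 92 + 830 = 922$)
$U = -1055690$ ($U = 922 \left(-1145\right) = -1055690$)
$\left(2143253 + U\right) + 3076029 = \left(2143253 - 1055690\right) + 3076029 = 1087563 + 3076029 = 4163592$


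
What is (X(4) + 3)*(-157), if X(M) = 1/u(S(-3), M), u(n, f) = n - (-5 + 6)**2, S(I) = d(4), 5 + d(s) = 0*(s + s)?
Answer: -2669/6 ≈ -444.83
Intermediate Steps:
d(s) = -5 (d(s) = -5 + 0*(s + s) = -5 + 0*(2*s) = -5 + 0 = -5)
S(I) = -5
u(n, f) = -1 + n (u(n, f) = n - 1*1**2 = n - 1*1 = n - 1 = -1 + n)
X(M) = -1/6 (X(M) = 1/(-1 - 5) = 1/(-6) = -1/6)
(X(4) + 3)*(-157) = (-1/6 + 3)*(-157) = (17/6)*(-157) = -2669/6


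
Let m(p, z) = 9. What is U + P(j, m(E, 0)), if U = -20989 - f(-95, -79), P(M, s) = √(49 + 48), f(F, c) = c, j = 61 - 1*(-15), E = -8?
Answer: -20910 + √97 ≈ -20900.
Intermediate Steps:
j = 76 (j = 61 + 15 = 76)
P(M, s) = √97
U = -20910 (U = -20989 - 1*(-79) = -20989 + 79 = -20910)
U + P(j, m(E, 0)) = -20910 + √97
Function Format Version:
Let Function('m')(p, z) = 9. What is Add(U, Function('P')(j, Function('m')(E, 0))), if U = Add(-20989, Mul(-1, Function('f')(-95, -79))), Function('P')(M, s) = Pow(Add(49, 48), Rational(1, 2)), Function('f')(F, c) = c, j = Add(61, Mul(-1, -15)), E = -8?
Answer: Add(-20910, Pow(97, Rational(1, 2))) ≈ -20900.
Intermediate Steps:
j = 76 (j = Add(61, 15) = 76)
Function('P')(M, s) = Pow(97, Rational(1, 2))
U = -20910 (U = Add(-20989, Mul(-1, -79)) = Add(-20989, 79) = -20910)
Add(U, Function('P')(j, Function('m')(E, 0))) = Add(-20910, Pow(97, Rational(1, 2)))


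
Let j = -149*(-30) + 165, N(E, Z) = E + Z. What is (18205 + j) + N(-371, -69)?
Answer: 22400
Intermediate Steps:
j = 4635 (j = 4470 + 165 = 4635)
(18205 + j) + N(-371, -69) = (18205 + 4635) + (-371 - 69) = 22840 - 440 = 22400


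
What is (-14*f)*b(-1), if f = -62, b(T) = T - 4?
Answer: -4340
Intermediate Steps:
b(T) = -4 + T
(-14*f)*b(-1) = (-14*(-62))*(-4 - 1) = 868*(-5) = -4340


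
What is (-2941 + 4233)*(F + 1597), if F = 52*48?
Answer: 5288156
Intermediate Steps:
F = 2496
(-2941 + 4233)*(F + 1597) = (-2941 + 4233)*(2496 + 1597) = 1292*4093 = 5288156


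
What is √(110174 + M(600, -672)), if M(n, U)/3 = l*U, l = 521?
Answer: I*√940162 ≈ 969.62*I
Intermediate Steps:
M(n, U) = 1563*U (M(n, U) = 3*(521*U) = 1563*U)
√(110174 + M(600, -672)) = √(110174 + 1563*(-672)) = √(110174 - 1050336) = √(-940162) = I*√940162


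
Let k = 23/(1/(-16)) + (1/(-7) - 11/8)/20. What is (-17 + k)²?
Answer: 7440270049/50176 ≈ 1.4828e+5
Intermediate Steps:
k = -82449/224 (k = 23/(-1/16) + (1*(-⅐) - 11*⅛)*(1/20) = 23*(-16) + (-⅐ - 11/8)*(1/20) = -368 - 85/56*1/20 = -368 - 17/224 = -82449/224 ≈ -368.08)
(-17 + k)² = (-17 - 82449/224)² = (-86257/224)² = 7440270049/50176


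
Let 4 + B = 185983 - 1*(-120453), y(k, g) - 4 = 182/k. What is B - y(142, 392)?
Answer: 21756297/71 ≈ 3.0643e+5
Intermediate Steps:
y(k, g) = 4 + 182/k
B = 306432 (B = -4 + (185983 - 1*(-120453)) = -4 + (185983 + 120453) = -4 + 306436 = 306432)
B - y(142, 392) = 306432 - (4 + 182/142) = 306432 - (4 + 182*(1/142)) = 306432 - (4 + 91/71) = 306432 - 1*375/71 = 306432 - 375/71 = 21756297/71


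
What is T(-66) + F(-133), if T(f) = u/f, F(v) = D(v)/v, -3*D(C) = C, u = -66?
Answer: 2/3 ≈ 0.66667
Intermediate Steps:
D(C) = -C/3
F(v) = -1/3 (F(v) = (-v/3)/v = -1/3)
T(f) = -66/f
T(-66) + F(-133) = -66/(-66) - 1/3 = -66*(-1/66) - 1/3 = 1 - 1/3 = 2/3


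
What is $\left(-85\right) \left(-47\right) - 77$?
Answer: $3918$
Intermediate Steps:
$\left(-85\right) \left(-47\right) - 77 = 3995 - 77 = 3918$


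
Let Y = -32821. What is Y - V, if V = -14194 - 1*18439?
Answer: -188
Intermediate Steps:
V = -32633 (V = -14194 - 18439 = -32633)
Y - V = -32821 - 1*(-32633) = -32821 + 32633 = -188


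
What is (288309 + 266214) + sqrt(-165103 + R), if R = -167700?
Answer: 554523 + I*sqrt(332803) ≈ 5.5452e+5 + 576.89*I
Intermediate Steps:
(288309 + 266214) + sqrt(-165103 + R) = (288309 + 266214) + sqrt(-165103 - 167700) = 554523 + sqrt(-332803) = 554523 + I*sqrt(332803)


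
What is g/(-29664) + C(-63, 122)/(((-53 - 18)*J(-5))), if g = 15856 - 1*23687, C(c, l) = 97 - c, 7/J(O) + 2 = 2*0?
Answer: 13384487/14743008 ≈ 0.90785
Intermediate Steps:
J(O) = -7/2 (J(O) = 7/(-2 + 2*0) = 7/(-2 + 0) = 7/(-2) = 7*(-1/2) = -7/2)
g = -7831 (g = 15856 - 23687 = -7831)
g/(-29664) + C(-63, 122)/(((-53 - 18)*J(-5))) = -7831/(-29664) + (97 - 1*(-63))/(((-53 - 18)*(-7/2))) = -7831*(-1/29664) + (97 + 63)/((-71*(-7/2))) = 7831/29664 + 160/(497/2) = 7831/29664 + 160*(2/497) = 7831/29664 + 320/497 = 13384487/14743008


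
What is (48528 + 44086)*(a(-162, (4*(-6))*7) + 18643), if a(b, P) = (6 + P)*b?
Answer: 4157164618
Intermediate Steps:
a(b, P) = b*(6 + P)
(48528 + 44086)*(a(-162, (4*(-6))*7) + 18643) = (48528 + 44086)*(-162*(6 + (4*(-6))*7) + 18643) = 92614*(-162*(6 - 24*7) + 18643) = 92614*(-162*(6 - 168) + 18643) = 92614*(-162*(-162) + 18643) = 92614*(26244 + 18643) = 92614*44887 = 4157164618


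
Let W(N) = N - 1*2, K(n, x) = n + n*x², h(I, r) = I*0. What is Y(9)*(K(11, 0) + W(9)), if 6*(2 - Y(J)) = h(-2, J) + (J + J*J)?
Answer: -234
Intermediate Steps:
h(I, r) = 0
Y(J) = 2 - J/6 - J²/6 (Y(J) = 2 - (0 + (J + J*J))/6 = 2 - (0 + (J + J²))/6 = 2 - (J + J²)/6 = 2 + (-J/6 - J²/6) = 2 - J/6 - J²/6)
W(N) = -2 + N (W(N) = N - 2 = -2 + N)
Y(9)*(K(11, 0) + W(9)) = (2 - ⅙*9 - ⅙*9²)*(11*(1 + 0²) + (-2 + 9)) = (2 - 3/2 - ⅙*81)*(11*(1 + 0) + 7) = (2 - 3/2 - 27/2)*(11*1 + 7) = -13*(11 + 7) = -13*18 = -234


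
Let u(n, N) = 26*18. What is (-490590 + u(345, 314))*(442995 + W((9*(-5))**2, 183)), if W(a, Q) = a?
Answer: -218114092440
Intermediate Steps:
u(n, N) = 468
(-490590 + u(345, 314))*(442995 + W((9*(-5))**2, 183)) = (-490590 + 468)*(442995 + (9*(-5))**2) = -490122*(442995 + (-45)**2) = -490122*(442995 + 2025) = -490122*445020 = -218114092440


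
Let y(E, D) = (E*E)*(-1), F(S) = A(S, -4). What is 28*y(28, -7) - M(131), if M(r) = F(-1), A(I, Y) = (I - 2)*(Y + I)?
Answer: -21967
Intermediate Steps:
A(I, Y) = (-2 + I)*(I + Y)
F(S) = 8 + S² - 6*S (F(S) = S² - 2*S - 2*(-4) + S*(-4) = S² - 2*S + 8 - 4*S = 8 + S² - 6*S)
y(E, D) = -E² (y(E, D) = E²*(-1) = -E²)
M(r) = 15 (M(r) = 8 + (-1)² - 6*(-1) = 8 + 1 + 6 = 15)
28*y(28, -7) - M(131) = 28*(-1*28²) - 1*15 = 28*(-1*784) - 15 = 28*(-784) - 15 = -21952 - 15 = -21967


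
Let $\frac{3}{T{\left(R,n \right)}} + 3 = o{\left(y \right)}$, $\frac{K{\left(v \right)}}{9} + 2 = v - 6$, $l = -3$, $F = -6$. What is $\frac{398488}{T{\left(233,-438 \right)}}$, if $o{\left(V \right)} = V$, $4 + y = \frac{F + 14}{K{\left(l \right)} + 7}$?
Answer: $- \frac{64953544}{69} \approx -9.4136 \cdot 10^{5}$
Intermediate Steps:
$K{\left(v \right)} = -72 + 9 v$ ($K{\left(v \right)} = -18 + 9 \left(v - 6\right) = -18 + 9 \left(-6 + v\right) = -18 + \left(-54 + 9 v\right) = -72 + 9 v$)
$y = - \frac{94}{23}$ ($y = -4 + \frac{-6 + 14}{\left(-72 + 9 \left(-3\right)\right) + 7} = -4 + \frac{8}{\left(-72 - 27\right) + 7} = -4 + \frac{8}{-99 + 7} = -4 + \frac{8}{-92} = -4 + 8 \left(- \frac{1}{92}\right) = -4 - \frac{2}{23} = - \frac{94}{23} \approx -4.087$)
$T{\left(R,n \right)} = - \frac{69}{163}$ ($T{\left(R,n \right)} = \frac{3}{-3 - \frac{94}{23}} = \frac{3}{- \frac{163}{23}} = 3 \left(- \frac{23}{163}\right) = - \frac{69}{163}$)
$\frac{398488}{T{\left(233,-438 \right)}} = \frac{398488}{- \frac{69}{163}} = 398488 \left(- \frac{163}{69}\right) = - \frac{64953544}{69}$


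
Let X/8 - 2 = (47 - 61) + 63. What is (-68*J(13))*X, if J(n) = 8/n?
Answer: -221952/13 ≈ -17073.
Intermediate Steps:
X = 408 (X = 16 + 8*((47 - 61) + 63) = 16 + 8*(-14 + 63) = 16 + 8*49 = 16 + 392 = 408)
(-68*J(13))*X = -544/13*408 = -221952/13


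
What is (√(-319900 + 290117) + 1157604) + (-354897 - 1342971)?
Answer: -540264 + I*√29783 ≈ -5.4026e+5 + 172.58*I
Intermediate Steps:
(√(-319900 + 290117) + 1157604) + (-354897 - 1342971) = (√(-29783) + 1157604) - 1697868 = (I*√29783 + 1157604) - 1697868 = (1157604 + I*√29783) - 1697868 = -540264 + I*√29783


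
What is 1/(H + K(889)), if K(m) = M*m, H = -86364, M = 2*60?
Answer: 1/20316 ≈ 4.9222e-5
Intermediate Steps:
M = 120
K(m) = 120*m
1/(H + K(889)) = 1/(-86364 + 120*889) = 1/(-86364 + 106680) = 1/20316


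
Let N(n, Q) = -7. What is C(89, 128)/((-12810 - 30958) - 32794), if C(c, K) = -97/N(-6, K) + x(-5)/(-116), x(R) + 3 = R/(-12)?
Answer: -135241/746020128 ≈ -0.00018128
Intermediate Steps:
x(R) = -3 - R/12 (x(R) = -3 + R/(-12) = -3 + R*(-1/12) = -3 - R/12)
C(c, K) = 135241/9744 (C(c, K) = -97/(-7) + (-3 - 1/12*(-5))/(-116) = -97*(-⅐) + (-3 + 5/12)*(-1/116) = 97/7 - 31/12*(-1/116) = 97/7 + 31/1392 = 135241/9744)
C(89, 128)/((-12810 - 30958) - 32794) = 135241/(9744*((-12810 - 30958) - 32794)) = 135241/(9744*(-43768 - 32794)) = (135241/9744)/(-76562) = (135241/9744)*(-1/76562) = -135241/746020128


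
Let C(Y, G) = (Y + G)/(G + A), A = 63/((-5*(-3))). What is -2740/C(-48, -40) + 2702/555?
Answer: -13550821/12210 ≈ -1109.8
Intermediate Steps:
A = 21/5 (A = 63/15 = 63*(1/15) = 21/5 ≈ 4.2000)
C(Y, G) = (G + Y)/(21/5 + G) (C(Y, G) = (Y + G)/(G + 21/5) = (G + Y)/(21/5 + G))
-2740/C(-48, -40) + 2702/555 = -2740*(21 + 5*(-40))/(5*(-40 - 48)) + 2702/555 = -2740/(5*(-88)/(21 - 200)) + 2702*(1/555) = -2740/(5*(-88)/(-179)) + 2702/555 = -2740/(5*(-1/179)*(-88)) + 2702/555 = -2740/440/179 + 2702/555 = -2740*179/440 + 2702/555 = -24523/22 + 2702/555 = -13550821/12210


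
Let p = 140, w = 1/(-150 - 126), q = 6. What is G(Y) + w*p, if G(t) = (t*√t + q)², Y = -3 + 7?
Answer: 13489/69 ≈ 195.49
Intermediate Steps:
w = -1/276 (w = 1/(-276) = -1/276 ≈ -0.0036232)
Y = 4
G(t) = (6 + t^(3/2))² (G(t) = (t*√t + 6)² = (t^(3/2) + 6)² = (6 + t^(3/2))²)
G(Y) + w*p = (6 + 4^(3/2))² - 1/276*140 = (6 + 8)² - 35/69 = 14² - 35/69 = 196 - 35/69 = 13489/69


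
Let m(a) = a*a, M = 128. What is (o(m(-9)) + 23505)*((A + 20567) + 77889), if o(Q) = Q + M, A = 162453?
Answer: 6187196026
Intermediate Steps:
m(a) = a²
o(Q) = 128 + Q (o(Q) = Q + 128 = 128 + Q)
(o(m(-9)) + 23505)*((A + 20567) + 77889) = ((128 + (-9)²) + 23505)*((162453 + 20567) + 77889) = ((128 + 81) + 23505)*(183020 + 77889) = (209 + 23505)*260909 = 23714*260909 = 6187196026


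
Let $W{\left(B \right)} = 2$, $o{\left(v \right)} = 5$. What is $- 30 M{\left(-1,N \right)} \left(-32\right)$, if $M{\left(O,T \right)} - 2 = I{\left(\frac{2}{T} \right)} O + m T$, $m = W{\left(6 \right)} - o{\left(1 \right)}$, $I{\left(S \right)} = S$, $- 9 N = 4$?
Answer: $7520$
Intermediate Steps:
$N = - \frac{4}{9}$ ($N = \left(- \frac{1}{9}\right) 4 = - \frac{4}{9} \approx -0.44444$)
$m = -3$ ($m = 2 - 5 = -3$)
$M{\left(O,T \right)} = 2 - 3 T + \frac{2 O}{T}$ ($M{\left(O,T \right)} = 2 + \left(\frac{2}{T} O - 3 T\right) = 2 + \left(\frac{2 O}{T} - 3 T\right) = 2 + \left(- 3 T + \frac{2 O}{T}\right) = 2 - 3 T + \frac{2 O}{T}$)
$- 30 M{\left(-1,N \right)} \left(-32\right) = - 30 \left(2 - - \frac{4}{3} + 2 \left(-1\right) \frac{1}{- \frac{4}{9}}\right) \left(-32\right) = - 30 \left(2 + \frac{4}{3} + 2 \left(-1\right) \left(- \frac{9}{4}\right)\right) \left(-32\right) = - 30 \left(2 + \frac{4}{3} + \frac{9}{2}\right) \left(-32\right) = \left(-30\right) \frac{47}{6} \left(-32\right) = \left(-235\right) \left(-32\right) = 7520$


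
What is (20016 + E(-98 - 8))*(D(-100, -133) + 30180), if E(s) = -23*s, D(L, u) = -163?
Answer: 674001718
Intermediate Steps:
(20016 + E(-98 - 8))*(D(-100, -133) + 30180) = (20016 - 23*(-98 - 8))*(-163 + 30180) = (20016 - 23*(-106))*30017 = (20016 + 2438)*30017 = 22454*30017 = 674001718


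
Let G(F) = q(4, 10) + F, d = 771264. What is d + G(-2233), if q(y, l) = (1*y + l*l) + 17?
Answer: 769152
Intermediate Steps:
q(y, l) = 17 + y + l² (q(y, l) = (y + l²) + 17 = 17 + y + l²)
G(F) = 121 + F (G(F) = (17 + 4 + 10²) + F = (17 + 4 + 100) + F = 121 + F)
d + G(-2233) = 771264 + (121 - 2233) = 771264 - 2112 = 769152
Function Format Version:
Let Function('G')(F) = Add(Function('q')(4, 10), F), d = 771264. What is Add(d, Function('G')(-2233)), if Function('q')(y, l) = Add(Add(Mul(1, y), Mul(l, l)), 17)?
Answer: 769152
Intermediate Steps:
Function('q')(y, l) = Add(17, y, Pow(l, 2)) (Function('q')(y, l) = Add(Add(y, Pow(l, 2)), 17) = Add(17, y, Pow(l, 2)))
Function('G')(F) = Add(121, F) (Function('G')(F) = Add(Add(17, 4, Pow(10, 2)), F) = Add(Add(17, 4, 100), F) = Add(121, F))
Add(d, Function('G')(-2233)) = Add(771264, Add(121, -2233)) = Add(771264, -2112) = 769152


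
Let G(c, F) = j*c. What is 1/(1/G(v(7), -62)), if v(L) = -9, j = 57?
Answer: -513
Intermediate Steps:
G(c, F) = 57*c
1/(1/G(v(7), -62)) = 1/(1/(57*(-9))) = 1/(1/(-513)) = 1/(-1/513) = -513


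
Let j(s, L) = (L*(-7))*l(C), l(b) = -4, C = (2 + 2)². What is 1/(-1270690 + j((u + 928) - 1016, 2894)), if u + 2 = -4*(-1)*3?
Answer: -1/1189658 ≈ -8.4058e-7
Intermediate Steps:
C = 16 (C = 4² = 16)
u = 10 (u = -2 - 4*(-1)*3 = -2 + 4*3 = -2 + 12 = 10)
j(s, L) = 28*L (j(s, L) = (L*(-7))*(-4) = -7*L*(-4) = 28*L)
1/(-1270690 + j((u + 928) - 1016, 2894)) = 1/(-1270690 + 28*2894) = 1/(-1270690 + 81032) = 1/(-1189658) = -1/1189658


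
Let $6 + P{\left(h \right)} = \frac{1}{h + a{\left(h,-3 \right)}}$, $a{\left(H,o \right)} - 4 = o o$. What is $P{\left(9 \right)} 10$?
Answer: $- \frac{655}{11} \approx -59.545$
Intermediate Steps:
$a{\left(H,o \right)} = 4 + o^{2}$ ($a{\left(H,o \right)} = 4 + o o = 4 + o^{2}$)
$P{\left(h \right)} = -6 + \frac{1}{13 + h}$ ($P{\left(h \right)} = -6 + \frac{1}{h + \left(4 + \left(-3\right)^{2}\right)} = -6 + \frac{1}{h + \left(4 + 9\right)} = -6 + \frac{1}{h + 13} = -6 + \frac{1}{13 + h}$)
$P{\left(9 \right)} 10 = \frac{-77 - 54}{13 + 9} \cdot 10 = \frac{-77 - 54}{22} \cdot 10 = \frac{1}{22} \left(-131\right) 10 = \left(- \frac{131}{22}\right) 10 = - \frac{655}{11}$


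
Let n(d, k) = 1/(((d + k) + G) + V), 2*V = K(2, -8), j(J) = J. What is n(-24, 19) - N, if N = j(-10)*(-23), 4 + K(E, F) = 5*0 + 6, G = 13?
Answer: -2069/9 ≈ -229.89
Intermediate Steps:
K(E, F) = 2 (K(E, F) = -4 + (5*0 + 6) = -4 + (0 + 6) = -4 + 6 = 2)
V = 1 (V = (½)*2 = 1)
n(d, k) = 1/(14 + d + k) (n(d, k) = 1/(((d + k) + 13) + 1) = 1/((13 + d + k) + 1) = 1/(14 + d + k))
N = 230 (N = -10*(-23) = 230)
n(-24, 19) - N = 1/(14 - 24 + 19) - 1*230 = 1/9 - 230 = ⅑ - 230 = -2069/9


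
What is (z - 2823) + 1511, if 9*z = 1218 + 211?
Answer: -10379/9 ≈ -1153.2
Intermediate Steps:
z = 1429/9 (z = (1218 + 211)/9 = (1/9)*1429 = 1429/9 ≈ 158.78)
(z - 2823) + 1511 = (1429/9 - 2823) + 1511 = -23978/9 + 1511 = -10379/9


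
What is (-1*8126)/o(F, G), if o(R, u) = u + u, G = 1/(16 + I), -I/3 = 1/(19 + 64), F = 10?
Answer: -5383475/83 ≈ -64861.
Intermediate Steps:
I = -3/83 (I = -3/(19 + 64) = -3/83 ≈ -0.036145)
G = 83/1325 (G = 1/(16 - 3/83) = 1/(1325/83) = 83/1325 ≈ 0.062642)
o(R, u) = 2*u
(-1*8126)/o(F, G) = (-1*8126)/((2*(83/1325))) = -8126/166/1325 = -8126*1325/166 = -5383475/83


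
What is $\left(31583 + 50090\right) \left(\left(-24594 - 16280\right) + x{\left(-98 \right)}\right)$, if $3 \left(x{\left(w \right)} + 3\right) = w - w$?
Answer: $-3338547221$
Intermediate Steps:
$x{\left(w \right)} = -3$ ($x{\left(w \right)} = -3 + \frac{w - w}{3} = -3 + \frac{1}{3} \cdot 0 = -3 + 0 = -3$)
$\left(31583 + 50090\right) \left(\left(-24594 - 16280\right) + x{\left(-98 \right)}\right) = \left(31583 + 50090\right) \left(\left(-24594 - 16280\right) - 3\right) = 81673 \left(-40874 - 3\right) = 81673 \left(-40877\right) = -3338547221$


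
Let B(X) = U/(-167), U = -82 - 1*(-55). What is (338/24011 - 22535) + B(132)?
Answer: -6950844004/308449 ≈ -22535.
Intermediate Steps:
U = -27 (U = -82 + 55 = -27)
B(X) = 27/167 (B(X) = -27/(-167) = -27*(-1/167) = 27/167)
(338/24011 - 22535) + B(132) = (338/24011 - 22535) + 27/167 = (338*(1/24011) - 22535) + 27/167 = (26/1847 - 22535) + 27/167 = -41622119/1847 + 27/167 = -6950844004/308449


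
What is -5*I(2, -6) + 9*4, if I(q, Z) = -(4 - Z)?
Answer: 86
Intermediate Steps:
I(q, Z) = -4 + Z
-5*I(2, -6) + 9*4 = -5*(-4 - 6) + 9*4 = -5*(-10) + 36 = 50 + 36 = 86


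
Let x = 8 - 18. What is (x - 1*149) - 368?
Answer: -527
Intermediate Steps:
x = -10
(x - 1*149) - 368 = (-10 - 1*149) - 368 = (-10 - 149) - 368 = -159 - 368 = -527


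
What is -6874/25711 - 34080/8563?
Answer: -133584706/31451899 ≈ -4.2473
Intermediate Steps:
-6874/25711 - 34080/8563 = -6874*1/25711 - 34080*1/8563 = -982/3673 - 34080/8563 = -133584706/31451899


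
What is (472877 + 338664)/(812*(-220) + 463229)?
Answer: 811541/284589 ≈ 2.8516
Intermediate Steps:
(472877 + 338664)/(812*(-220) + 463229) = 811541/(-178640 + 463229) = 811541/284589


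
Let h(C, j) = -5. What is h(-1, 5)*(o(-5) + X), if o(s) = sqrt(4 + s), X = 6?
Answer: -30 - 5*I ≈ -30.0 - 5.0*I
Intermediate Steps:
h(-1, 5)*(o(-5) + X) = -5*(sqrt(4 - 5) + 6) = -5*(sqrt(-1) + 6) = -5*(I + 6) = -5*(6 + I) = -30 - 5*I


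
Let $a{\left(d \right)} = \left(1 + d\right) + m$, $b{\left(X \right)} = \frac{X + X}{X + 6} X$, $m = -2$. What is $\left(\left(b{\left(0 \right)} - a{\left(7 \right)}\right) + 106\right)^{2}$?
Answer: $10000$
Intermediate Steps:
$b{\left(X \right)} = \frac{2 X^{2}}{6 + X}$ ($b{\left(X \right)} = \frac{2 X}{6 + X} X = \frac{2 X^{2}}{6 + X}$)
$a{\left(d \right)} = -1 + d$ ($a{\left(d \right)} = \left(1 + d\right) - 2 = -1 + d$)
$\left(\left(b{\left(0 \right)} - a{\left(7 \right)}\right) + 106\right)^{2} = \left(\left(\frac{2 \cdot 0^{2}}{6 + 0} - \left(-1 + 7\right)\right) + 106\right)^{2} = \left(\left(2 \cdot 0 \cdot \frac{1}{6} - 6\right) + 106\right)^{2} = \left(\left(0 - 6\right) + 106\right)^{2} = \left(-6 + 106\right)^{2} = 100^{2} = 10000$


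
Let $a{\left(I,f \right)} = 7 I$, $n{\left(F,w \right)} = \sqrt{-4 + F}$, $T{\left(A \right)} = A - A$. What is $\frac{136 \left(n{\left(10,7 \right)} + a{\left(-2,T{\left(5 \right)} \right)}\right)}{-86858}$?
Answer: $\frac{952}{43429} - \frac{68 \sqrt{6}}{43429} \approx 0.018085$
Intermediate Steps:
$T{\left(A \right)} = 0$
$\frac{136 \left(n{\left(10,7 \right)} + a{\left(-2,T{\left(5 \right)} \right)}\right)}{-86858} = \frac{136 \left(\sqrt{-4 + 10} + 7 \left(-2\right)\right)}{-86858} = 136 \left(\sqrt{6} - 14\right) \left(- \frac{1}{86858}\right) = 136 \left(-14 + \sqrt{6}\right) \left(- \frac{1}{86858}\right) = \left(-1904 + 136 \sqrt{6}\right) \left(- \frac{1}{86858}\right) = \frac{952}{43429} - \frac{68 \sqrt{6}}{43429}$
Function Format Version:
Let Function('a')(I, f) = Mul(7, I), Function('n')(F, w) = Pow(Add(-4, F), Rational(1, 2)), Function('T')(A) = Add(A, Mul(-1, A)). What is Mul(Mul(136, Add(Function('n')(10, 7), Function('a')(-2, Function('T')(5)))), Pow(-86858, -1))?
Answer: Add(Rational(952, 43429), Mul(Rational(-68, 43429), Pow(6, Rational(1, 2)))) ≈ 0.018085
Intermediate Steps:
Function('T')(A) = 0
Mul(Mul(136, Add(Function('n')(10, 7), Function('a')(-2, Function('T')(5)))), Pow(-86858, -1)) = Mul(Mul(136, Add(Pow(Add(-4, 10), Rational(1, 2)), Mul(7, -2))), Pow(-86858, -1)) = Mul(Mul(136, Add(Pow(6, Rational(1, 2)), -14)), Rational(-1, 86858)) = Mul(Mul(136, Add(-14, Pow(6, Rational(1, 2)))), Rational(-1, 86858)) = Mul(Add(-1904, Mul(136, Pow(6, Rational(1, 2)))), Rational(-1, 86858)) = Add(Rational(952, 43429), Mul(Rational(-68, 43429), Pow(6, Rational(1, 2))))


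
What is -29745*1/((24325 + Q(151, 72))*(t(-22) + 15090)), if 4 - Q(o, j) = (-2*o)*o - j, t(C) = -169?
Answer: -29745/1044514763 ≈ -2.8477e-5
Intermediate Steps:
Q(o, j) = 4 + j + 2*o² (Q(o, j) = 4 - ((-2*o)*o - j) = 4 - (-2*o² - j) = 4 - (-j - 2*o²) = 4 + (j + 2*o²) = 4 + j + 2*o²)
-29745*1/((24325 + Q(151, 72))*(t(-22) + 15090)) = -29745*1/((-169 + 15090)*(24325 + (4 + 72 + 2*151²))) = -29745*1/(14921*(24325 + (4 + 72 + 2*22801))) = -29745*1/(14921*(24325 + (4 + 72 + 45602))) = -29745*1/(14921*(24325 + 45678)) = -29745/(14921*70003) = -29745/1044514763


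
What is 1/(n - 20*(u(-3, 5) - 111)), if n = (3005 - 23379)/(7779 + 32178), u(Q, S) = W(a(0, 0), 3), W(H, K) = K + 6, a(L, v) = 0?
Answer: 39957/81491906 ≈ 0.00049032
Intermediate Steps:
W(H, K) = 6 + K
u(Q, S) = 9 (u(Q, S) = 6 + 3 = 9)
n = -20374/39957 ≈ -0.50990
1/(n - 20*(u(-3, 5) - 111)) = 1/(-20374/39957 - 20*(9 - 111)) = 1/(-20374/39957 - 20*(-102)) = 1/(-20374/39957 + 2040) = 1/(81491906/39957) = 39957/81491906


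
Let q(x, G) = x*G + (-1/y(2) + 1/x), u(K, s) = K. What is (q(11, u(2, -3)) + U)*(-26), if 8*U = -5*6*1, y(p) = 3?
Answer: -30901/66 ≈ -468.20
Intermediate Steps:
U = -15/4 (U = (-5*6*1)/8 = (-30*1)/8 = (⅛)*(-30) = -15/4 ≈ -3.7500)
q(x, G) = -⅓ + 1/x + G*x (q(x, G) = x*G + (-1/3 + 1/x) = G*x + (-1*⅓ + 1/x) = G*x + (-⅓ + 1/x) = -⅓ + 1/x + G*x)
(q(11, u(2, -3)) + U)*(-26) = ((-⅓ + 1/11 + 2*11) - 15/4)*(-26) = ((-⅓ + 1/11 + 22) - 15/4)*(-26) = (718/33 - 15/4)*(-26) = (2377/132)*(-26) = -30901/66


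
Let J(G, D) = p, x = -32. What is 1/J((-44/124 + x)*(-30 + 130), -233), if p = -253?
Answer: -1/253 ≈ -0.0039526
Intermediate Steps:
J(G, D) = -253
1/J((-44/124 + x)*(-30 + 130), -233) = 1/(-253) = -1/253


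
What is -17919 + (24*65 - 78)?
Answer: -16437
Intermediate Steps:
-17919 + (24*65 - 78) = -17919 + (1560 - 78) = -17919 + 1482 = -16437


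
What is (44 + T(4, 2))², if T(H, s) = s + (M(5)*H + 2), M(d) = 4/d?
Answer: 65536/25 ≈ 2621.4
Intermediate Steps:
T(H, s) = 2 + s + 4*H/5 (T(H, s) = s + ((4/5)*H + 2) = s + ((4*(⅕))*H + 2) = s + (4*H/5 + 2) = s + (2 + 4*H/5) = 2 + s + 4*H/5)
(44 + T(4, 2))² = (44 + (2 + 2 + (⅘)*4))² = (44 + (2 + 2 + 16/5))² = (44 + 36/5)² = (256/5)² = 65536/25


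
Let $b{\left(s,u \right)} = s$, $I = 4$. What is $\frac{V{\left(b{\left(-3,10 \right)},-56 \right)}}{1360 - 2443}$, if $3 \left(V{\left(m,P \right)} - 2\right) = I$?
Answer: $- \frac{10}{3249} \approx -0.0030779$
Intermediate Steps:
$V{\left(m,P \right)} = \frac{10}{3}$ ($V{\left(m,P \right)} = 2 + \frac{1}{3} \cdot 4 = 2 + \frac{4}{3} = \frac{10}{3}$)
$\frac{V{\left(b{\left(-3,10 \right)},-56 \right)}}{1360 - 2443} = \frac{10}{3 \left(1360 - 2443\right)} = \frac{10}{3 \left(-1083\right)} = \frac{10}{3} \left(- \frac{1}{1083}\right) = - \frac{10}{3249}$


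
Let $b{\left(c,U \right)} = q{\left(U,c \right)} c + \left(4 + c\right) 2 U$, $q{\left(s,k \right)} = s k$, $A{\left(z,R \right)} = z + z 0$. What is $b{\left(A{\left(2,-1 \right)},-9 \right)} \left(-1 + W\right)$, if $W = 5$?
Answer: $-576$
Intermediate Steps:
$A{\left(z,R \right)} = z$ ($A{\left(z,R \right)} = z + 0 = z$)
$q{\left(s,k \right)} = k s$
$b{\left(c,U \right)} = U c^{2} + U \left(8 + 2 c\right)$ ($b{\left(c,U \right)} = c U c + \left(4 + c\right) 2 U = U c c + \left(8 + 2 c\right) U = U c^{2} + U \left(8 + 2 c\right)$)
$b{\left(A{\left(2,-1 \right)},-9 \right)} \left(-1 + W\right) = - 9 \left(8 + 2^{2} + 2 \cdot 2\right) \left(-1 + 5\right) = - 9 \left(8 + 4 + 4\right) 4 = \left(-9\right) 16 \cdot 4 = \left(-144\right) 4 = -576$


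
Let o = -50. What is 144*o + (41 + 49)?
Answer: -7110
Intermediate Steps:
144*o + (41 + 49) = 144*(-50) + (41 + 49) = -7200 + 90 = -7110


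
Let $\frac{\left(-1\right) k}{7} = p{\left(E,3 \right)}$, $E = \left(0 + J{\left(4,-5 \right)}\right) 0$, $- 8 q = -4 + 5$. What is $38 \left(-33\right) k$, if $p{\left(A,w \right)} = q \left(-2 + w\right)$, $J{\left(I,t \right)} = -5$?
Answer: $- \frac{4389}{4} \approx -1097.3$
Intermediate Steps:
$q = - \frac{1}{8}$ ($q = - \frac{-4 + 5}{8} = \left(- \frac{1}{8}\right) 1 = - \frac{1}{8} \approx -0.125$)
$E = 0$ ($E = \left(0 - 5\right) 0 = \left(-5\right) 0 = 0$)
$p{\left(A,w \right)} = \frac{1}{4} - \frac{w}{8}$ ($p{\left(A,w \right)} = - \frac{-2 + w}{8} = \frac{1}{4} - \frac{w}{8}$)
$k = \frac{7}{8}$ ($k = - 7 \left(\frac{1}{4} - \frac{3}{8}\right) = \left(-7\right) \left(- \frac{1}{8}\right) = \frac{7}{8} \approx 0.875$)
$38 \left(-33\right) k = 38 \left(-33\right) \frac{7}{8} = \left(-1254\right) \frac{7}{8} = - \frac{4389}{4}$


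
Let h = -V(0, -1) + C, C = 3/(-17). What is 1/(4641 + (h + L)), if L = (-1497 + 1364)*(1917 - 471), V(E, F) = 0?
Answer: -17/3190512 ≈ -5.3283e-6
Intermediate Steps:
C = -3/17 (C = 3*(-1/17) = -3/17 ≈ -0.17647)
L = -192318 (L = -133*1446 = -192318)
h = -3/17 (h = -1*0 - 3/17 = 0 - 3/17 = -3/17 ≈ -0.17647)
1/(4641 + (h + L)) = 1/(4641 + (-3/17 - 192318)) = 1/(4641 - 3269409/17) = 1/(-3190512/17) = -17/3190512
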